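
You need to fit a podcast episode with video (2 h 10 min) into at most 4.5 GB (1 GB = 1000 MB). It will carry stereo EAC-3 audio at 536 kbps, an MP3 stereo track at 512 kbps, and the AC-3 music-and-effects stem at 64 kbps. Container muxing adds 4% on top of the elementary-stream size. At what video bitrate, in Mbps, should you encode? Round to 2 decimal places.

Budget: 4.5 GB = 36000.0 Mb.
Stream payload after overhead: 36000.0 / 1.04 = 34615.4 Mb.
2 h 10 min = 130 min = 7800 s
Total bitrate budget: 34615.4 Mb / 7800 s = 4.438 Mbps.
Audio total: 536 + 512 + 64 = 1112 kbps = 1.112 Mbps.
Video: 4.438 − 1.112 = 3.326 Mbps.

3.33 Mbps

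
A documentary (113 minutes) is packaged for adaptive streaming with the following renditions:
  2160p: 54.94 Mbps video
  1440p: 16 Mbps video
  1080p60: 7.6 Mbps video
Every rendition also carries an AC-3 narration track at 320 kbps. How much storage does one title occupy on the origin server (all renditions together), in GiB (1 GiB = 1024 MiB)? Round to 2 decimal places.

113 min = 6780 s
Audio: 320 kbps = 0.320 Mbps.
Sum of rendition bitrates: (54.94+0.320) + (16+0.320) + (7.6+0.320) = 79.500 Mbps.
× 6780 s = 539,010 Mb = 67,376 MB = 62.75 GiB.

62.75 GiB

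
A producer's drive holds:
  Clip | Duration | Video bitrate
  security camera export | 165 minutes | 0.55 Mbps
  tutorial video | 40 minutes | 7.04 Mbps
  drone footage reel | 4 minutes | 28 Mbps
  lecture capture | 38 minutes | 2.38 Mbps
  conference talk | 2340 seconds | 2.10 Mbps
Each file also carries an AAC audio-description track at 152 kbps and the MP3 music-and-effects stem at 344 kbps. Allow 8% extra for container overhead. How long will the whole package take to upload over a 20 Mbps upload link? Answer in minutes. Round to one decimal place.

Audio total: 152 + 344 = 496 kbps = 0.496 Mbps.
security camera export: 1.046 Mbps × 9900 s × 1.08 = 11183.8 Mb
tutorial video: 7.536 Mbps × 2400 s × 1.08 = 19533.3 Mb
drone footage reel: 28.496 Mbps × 240 s × 1.08 = 7386.2 Mb
lecture capture: 2.876 Mbps × 2280 s × 1.08 = 7081.9 Mb
conference talk: 2.596 Mbps × 2340 s × 1.08 = 6560.6 Mb
Total: 51745.8 Mb = 6468.2 MB.
At 20 Mbps: 51745.8 / 20 = 2587 s ≈ 43.1 minutes.

43.1 minutes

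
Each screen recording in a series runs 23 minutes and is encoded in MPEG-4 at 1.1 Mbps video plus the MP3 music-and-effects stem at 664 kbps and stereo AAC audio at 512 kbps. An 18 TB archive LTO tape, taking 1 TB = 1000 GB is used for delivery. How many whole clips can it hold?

23 min = 1380 s
Audio total: 664 + 512 = 1176 kbps = 1.176 Mbps.
Total bitrate: 2.276 Mbps.
Per item: 2.276 Mbps × 1380 s = 3,141 Mb = 392.6 MB.
Capacity: 18 TB = 144,000,000 Mb; 45847.02 items → 45847 complete.

45847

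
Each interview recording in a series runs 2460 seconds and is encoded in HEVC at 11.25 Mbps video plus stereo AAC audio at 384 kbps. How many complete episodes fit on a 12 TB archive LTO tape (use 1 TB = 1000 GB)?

3354

Audio: 384 kbps = 0.384 Mbps.
Total bitrate: 11.634 Mbps.
Per item: 11.634 Mbps × 2460 s = 28,620 Mb = 3,577 MB.
Capacity: 12 TB = 96,000,000 Mb; 3354.34 items → 3354 complete.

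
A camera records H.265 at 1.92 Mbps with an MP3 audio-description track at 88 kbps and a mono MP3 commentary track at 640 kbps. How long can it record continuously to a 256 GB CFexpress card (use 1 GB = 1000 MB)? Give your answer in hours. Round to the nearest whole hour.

215 hours

Audio total: 88 + 640 = 728 kbps = 0.728 Mbps.
Total bitrate: 1.92 + 0.728 = 2.648 Mbps.
Capacity: 256 GB = 2,048,000 Mb.
Recording time: 2,048,000 / 2.648 = 773,414 s ≈ 215 hours.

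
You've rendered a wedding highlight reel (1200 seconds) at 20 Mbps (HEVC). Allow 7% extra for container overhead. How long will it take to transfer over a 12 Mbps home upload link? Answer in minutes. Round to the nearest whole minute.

36 minutes

File: 20.000 Mbps × 1200 s = 24000.0 Mb.
With 7% container overhead: ×1.07. → 25680.0 Mb.
At 12 Mbps: 25680.0 / 12 = 2140.0 s ≈ 35.7 minutes.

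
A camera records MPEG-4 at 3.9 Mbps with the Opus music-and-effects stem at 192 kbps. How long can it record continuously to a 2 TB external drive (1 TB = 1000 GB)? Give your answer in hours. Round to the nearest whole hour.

Audio: 192 kbps = 0.192 Mbps.
Total bitrate: 3.9 + 0.192 = 4.092 Mbps.
Capacity: 2 TB = 16,000,000 Mb.
Recording time: 16,000,000 / 4.092 = 3,910,068 s ≈ 1,086 hours.

1086 hours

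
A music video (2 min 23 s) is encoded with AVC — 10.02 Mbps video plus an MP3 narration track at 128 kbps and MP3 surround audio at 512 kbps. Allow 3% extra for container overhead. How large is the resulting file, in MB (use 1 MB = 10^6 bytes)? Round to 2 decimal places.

2 min 23 s = 143 s
Audio total: 128 + 512 = 640 kbps = 0.640 Mbps.
Total bitrate: 10.02 + 0.640 = 10.660 Mbps.
Stream data: 10.660 Mbps × 143 s = 1524.4 Mb.
With 3% container overhead: ×1.03.
1,570 Mb ÷ 8 = 196.3 MB → 196.3 MB.

196.26 MB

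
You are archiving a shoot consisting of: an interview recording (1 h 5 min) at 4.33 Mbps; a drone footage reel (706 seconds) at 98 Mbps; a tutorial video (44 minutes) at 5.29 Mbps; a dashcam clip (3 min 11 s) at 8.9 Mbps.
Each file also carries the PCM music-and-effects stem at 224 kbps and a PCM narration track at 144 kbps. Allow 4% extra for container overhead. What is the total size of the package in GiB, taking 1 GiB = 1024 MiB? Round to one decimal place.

Audio total: 224 + 144 = 368 kbps = 0.368 Mbps.
interview recording: 4.698 Mbps × 3900 s × 1.04 = 19055.1 Mb
drone footage reel: 98.368 Mbps × 706 s × 1.04 = 72225.7 Mb
tutorial video: 5.658 Mbps × 2640 s × 1.04 = 15534.6 Mb
dashcam clip: 9.268 Mbps × 191 s × 1.04 = 1841.0 Mb
Total: 108656.4 Mb = 13582.1 MB.
= 12.65 GiB.

12.6 GiB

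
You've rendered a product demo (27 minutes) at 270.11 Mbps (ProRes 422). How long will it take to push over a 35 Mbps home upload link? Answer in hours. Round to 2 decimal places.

27 min = 1620 s
File: 270.110 Mbps × 1620 s = 437578.2 Mb.
At 35 Mbps: 437578.2 / 35 = 12502.2 s ≈ 3.47 hours.

3.47 hours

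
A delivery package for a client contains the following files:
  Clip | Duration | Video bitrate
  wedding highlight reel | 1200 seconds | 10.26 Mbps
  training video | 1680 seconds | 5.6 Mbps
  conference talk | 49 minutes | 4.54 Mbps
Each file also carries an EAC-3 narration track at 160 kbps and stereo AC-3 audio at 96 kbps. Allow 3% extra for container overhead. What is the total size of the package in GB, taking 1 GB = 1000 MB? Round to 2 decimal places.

Audio total: 160 + 96 = 256 kbps = 0.256 Mbps.
wedding highlight reel: 10.516 Mbps × 1200 s × 1.03 = 12997.8 Mb
training video: 5.856 Mbps × 1680 s × 1.03 = 10133.2 Mb
conference talk: 4.796 Mbps × 2940 s × 1.03 = 14523.2 Mb
Total: 37654.2 Mb = 4706.8 MB.
= 4.707 GB.

4.71 GB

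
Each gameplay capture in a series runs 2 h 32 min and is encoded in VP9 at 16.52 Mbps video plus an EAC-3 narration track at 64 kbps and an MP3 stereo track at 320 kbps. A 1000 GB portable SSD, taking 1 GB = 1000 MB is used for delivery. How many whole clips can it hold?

51

2 h 32 min = 152 min = 9120 s
Audio total: 64 + 320 = 384 kbps = 0.384 Mbps.
Total bitrate: 16.904 Mbps.
Per item: 16.904 Mbps × 9120 s = 154,164 Mb = 19,271 MB.
Capacity: 1000 GB = 8,000,000 Mb; 51.89 items → 51 complete.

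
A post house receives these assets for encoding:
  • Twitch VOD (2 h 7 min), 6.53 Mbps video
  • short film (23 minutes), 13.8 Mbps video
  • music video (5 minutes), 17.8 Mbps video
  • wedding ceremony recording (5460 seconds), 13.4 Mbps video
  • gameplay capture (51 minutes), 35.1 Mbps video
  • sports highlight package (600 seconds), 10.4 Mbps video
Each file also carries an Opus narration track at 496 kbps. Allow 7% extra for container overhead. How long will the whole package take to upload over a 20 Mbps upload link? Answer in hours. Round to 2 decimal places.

Audio: 496 kbps = 0.496 Mbps.
Twitch VOD: 7.026 Mbps × 7620 s × 1.07 = 57285.8 Mb
short film: 14.296 Mbps × 1380 s × 1.07 = 21109.5 Mb
music video: 18.296 Mbps × 300 s × 1.07 = 5873.0 Mb
wedding ceremony recording: 13.896 Mbps × 5460 s × 1.07 = 81183.2 Mb
gameplay capture: 35.596 Mbps × 3060 s × 1.07 = 116548.4 Mb
sports highlight package: 10.896 Mbps × 600 s × 1.07 = 6995.2 Mb
Total: 288995.1 Mb = 36124.4 MB.
At 20 Mbps: 288995.1 / 20 = 14450 s ≈ 4.01 hours.

4.01 hours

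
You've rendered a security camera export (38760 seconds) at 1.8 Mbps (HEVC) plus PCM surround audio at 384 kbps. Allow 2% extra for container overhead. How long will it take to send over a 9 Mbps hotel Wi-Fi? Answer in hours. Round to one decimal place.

Audio: 384 kbps = 0.384 Mbps.
Total bitrate: 2.184 Mbps.
File: 2.184 Mbps × 38760 s = 84651.8 Mb.
With 2% container overhead: ×1.02. → 86344.9 Mb.
At 9 Mbps: 86344.9 / 9 = 9593.9 s ≈ 2.66 hours.

2.7 hours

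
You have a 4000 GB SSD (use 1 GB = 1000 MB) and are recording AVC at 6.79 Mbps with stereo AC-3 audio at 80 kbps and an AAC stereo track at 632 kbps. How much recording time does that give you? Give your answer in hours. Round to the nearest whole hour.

1185 hours

Audio total: 80 + 632 = 712 kbps = 0.712 Mbps.
Total bitrate: 6.79 + 0.712 = 7.502 Mbps.
Capacity: 4000 GB = 32,000,000 Mb.
Recording time: 32,000,000 / 7.502 = 4,265,529 s ≈ 1,185 hours.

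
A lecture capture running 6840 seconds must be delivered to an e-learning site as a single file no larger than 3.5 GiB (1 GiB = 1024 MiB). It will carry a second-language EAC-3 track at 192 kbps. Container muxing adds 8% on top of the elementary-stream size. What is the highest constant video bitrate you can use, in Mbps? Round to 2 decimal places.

Budget: 3.5 GiB = 30064.8 Mb.
Stream payload after overhead: 30064.8 / 1.08 = 27837.8 Mb.
Total bitrate budget: 27837.8 Mb / 6840 s = 4.070 Mbps.
Audio: 192 kbps = 0.192 Mbps.
Video: 4.070 − 0.192 = 3.878 Mbps.

3.88 Mbps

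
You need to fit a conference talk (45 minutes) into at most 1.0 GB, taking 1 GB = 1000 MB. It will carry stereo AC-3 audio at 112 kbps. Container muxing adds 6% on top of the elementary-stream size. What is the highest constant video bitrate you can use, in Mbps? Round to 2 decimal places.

Budget: 1.0 GB = 8000.0 Mb.
Stream payload after overhead: 8000.0 / 1.06 = 7547.2 Mb.
45 min = 2700 s
Total bitrate budget: 7547.2 Mb / 2700 s = 2.795 Mbps.
Audio: 112 kbps = 0.112 Mbps.
Video: 2.795 − 0.112 = 2.683 Mbps.

2.68 Mbps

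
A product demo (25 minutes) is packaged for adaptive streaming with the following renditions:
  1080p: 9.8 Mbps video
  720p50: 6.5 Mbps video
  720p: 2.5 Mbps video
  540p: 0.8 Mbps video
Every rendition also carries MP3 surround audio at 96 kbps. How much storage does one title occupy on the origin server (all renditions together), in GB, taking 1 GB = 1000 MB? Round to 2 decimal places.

25 min = 1500 s
Audio: 96 kbps = 0.096 Mbps.
Sum of rendition bitrates: (9.8+0.096) + (6.5+0.096) + (2.5+0.096) + (0.8+0.096) = 19.984 Mbps.
× 1500 s = 29,976 Mb = 3,747 MB = 3.747 GB.

3.75 GB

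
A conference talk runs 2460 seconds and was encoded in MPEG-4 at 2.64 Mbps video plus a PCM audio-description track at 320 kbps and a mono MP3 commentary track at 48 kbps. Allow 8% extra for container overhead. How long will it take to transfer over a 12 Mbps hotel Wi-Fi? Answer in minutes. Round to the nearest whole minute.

Audio total: 320 + 48 = 368 kbps = 0.368 Mbps.
Total bitrate: 3.008 Mbps.
File: 3.008 Mbps × 2460 s = 7399.7 Mb.
With 8% container overhead: ×1.08. → 7991.7 Mb.
At 12 Mbps: 7991.7 / 12 = 666.0 s ≈ 11.1 minutes.

11 minutes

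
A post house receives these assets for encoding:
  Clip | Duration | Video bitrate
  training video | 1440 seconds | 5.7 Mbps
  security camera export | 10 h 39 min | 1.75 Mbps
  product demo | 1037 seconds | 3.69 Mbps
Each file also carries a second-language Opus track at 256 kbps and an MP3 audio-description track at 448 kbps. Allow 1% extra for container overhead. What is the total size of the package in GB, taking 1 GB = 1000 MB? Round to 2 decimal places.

Audio total: 256 + 448 = 704 kbps = 0.704 Mbps.
training video: 6.404 Mbps × 1440 s × 1.01 = 9314.0 Mb
security camera export: 2.454 Mbps × 38340 s × 1.01 = 95027.2 Mb
product demo: 4.394 Mbps × 1037 s × 1.01 = 4602.1 Mb
Total: 108943.3 Mb = 13617.9 MB.
= 13.62 GB.

13.62 GB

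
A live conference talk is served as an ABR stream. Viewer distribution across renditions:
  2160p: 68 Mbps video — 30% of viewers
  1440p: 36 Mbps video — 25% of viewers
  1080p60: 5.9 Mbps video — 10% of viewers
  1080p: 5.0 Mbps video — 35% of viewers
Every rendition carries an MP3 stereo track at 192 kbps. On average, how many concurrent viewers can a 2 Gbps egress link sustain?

62

Audio: 192 kbps = 0.192 Mbps.
Average per-viewer bitrate: 0.30×68.192 + 0.25×36.192 + 0.10×6.092 + 0.35×5.192 = 31.932 Mbps.
2 Gbps = 2,000 Mbps; 2,000 / 31.932 = 62.63 → 62.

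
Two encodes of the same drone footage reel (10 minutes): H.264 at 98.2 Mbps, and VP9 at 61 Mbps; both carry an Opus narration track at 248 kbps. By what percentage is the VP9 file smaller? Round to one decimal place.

10 min = 600 s
Audio: 248 kbps = 0.248 Mbps.
H.264: 98.448 Mbps × 600 s = 59068.8 Mb = 7.384 GB.
VP9: 61.248 Mbps × 600 s = 36748.8 Mb = 4.594 GB.
Reduction: (1 − 4.594/7.384) × 100 = 37.79%.

37.8%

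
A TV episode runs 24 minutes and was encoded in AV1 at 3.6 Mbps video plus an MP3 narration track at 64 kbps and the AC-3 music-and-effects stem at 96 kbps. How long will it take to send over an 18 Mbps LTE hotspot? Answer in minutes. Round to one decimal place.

5.0 minutes

24 min = 1440 s
Audio total: 64 + 96 = 160 kbps = 0.160 Mbps.
Total bitrate: 3.760 Mbps.
File: 3.760 Mbps × 1440 s = 5414.4 Mb.
At 18 Mbps: 5414.4 / 18 = 300.8 s ≈ 5.01 minutes.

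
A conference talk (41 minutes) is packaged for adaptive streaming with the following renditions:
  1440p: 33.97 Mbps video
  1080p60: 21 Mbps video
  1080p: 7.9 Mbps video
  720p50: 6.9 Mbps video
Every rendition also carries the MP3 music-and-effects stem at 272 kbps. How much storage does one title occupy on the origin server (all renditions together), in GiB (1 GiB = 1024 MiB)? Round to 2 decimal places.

20.29 GiB

41 min = 2460 s
Audio: 272 kbps = 0.272 Mbps.
Sum of rendition bitrates: (33.97+0.272) + (21+0.272) + (7.9+0.272) + (6.9+0.272) = 70.858 Mbps.
× 2460 s = 174,311 Mb = 21,789 MB = 20.29 GiB.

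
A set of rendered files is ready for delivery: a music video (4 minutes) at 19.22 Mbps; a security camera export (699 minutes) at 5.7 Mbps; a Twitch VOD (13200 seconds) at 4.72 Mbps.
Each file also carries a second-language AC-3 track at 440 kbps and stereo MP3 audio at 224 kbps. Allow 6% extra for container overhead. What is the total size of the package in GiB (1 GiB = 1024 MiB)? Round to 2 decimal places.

42.30 GiB

Audio total: 440 + 224 = 664 kbps = 0.664 Mbps.
music video: 19.884 Mbps × 240 s × 1.06 = 5058.5 Mb
security camera export: 6.364 Mbps × 41940 s × 1.06 = 282920.5 Mb
Twitch VOD: 5.384 Mbps × 13200 s × 1.06 = 75332.9 Mb
Total: 363311.9 Mb = 45414.0 MB.
= 42.30 GiB.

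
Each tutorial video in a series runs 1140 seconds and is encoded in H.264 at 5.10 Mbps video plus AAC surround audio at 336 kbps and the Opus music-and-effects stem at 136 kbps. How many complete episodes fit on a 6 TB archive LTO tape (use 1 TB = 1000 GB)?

Audio total: 336 + 136 = 472 kbps = 0.472 Mbps.
Total bitrate: 5.572 Mbps.
Per item: 5.572 Mbps × 1140 s = 6,352 Mb = 794.0 MB.
Capacity: 6 TB = 48,000,000 Mb; 7556.58 items → 7556 complete.

7556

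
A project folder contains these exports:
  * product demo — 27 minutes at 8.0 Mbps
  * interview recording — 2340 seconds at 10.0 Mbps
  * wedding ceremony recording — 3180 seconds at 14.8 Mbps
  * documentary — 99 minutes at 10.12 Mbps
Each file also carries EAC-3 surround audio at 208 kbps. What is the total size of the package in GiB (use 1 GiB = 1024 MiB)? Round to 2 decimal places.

Audio: 208 kbps = 0.208 Mbps.
product demo: 8.208 Mbps × 1620 s = 13297.0 Mb
interview recording: 10.208 Mbps × 2340 s = 23886.7 Mb
wedding ceremony recording: 15.008 Mbps × 3180 s = 47725.4 Mb
documentary: 10.328 Mbps × 5940 s = 61348.3 Mb
Total: 146257.4 Mb = 18282.2 MB.
= 17.03 GiB.

17.03 GiB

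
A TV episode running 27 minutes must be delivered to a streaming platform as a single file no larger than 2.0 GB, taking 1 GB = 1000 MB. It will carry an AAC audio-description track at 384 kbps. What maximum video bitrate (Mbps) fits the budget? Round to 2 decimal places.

Budget: 2.0 GB = 16000.0 Mb.
27 min = 1620 s
Total bitrate budget: 16000.0 Mb / 1620 s = 9.877 Mbps.
Audio: 384 kbps = 0.384 Mbps.
Video: 9.877 − 0.384 = 9.493 Mbps.

9.49 Mbps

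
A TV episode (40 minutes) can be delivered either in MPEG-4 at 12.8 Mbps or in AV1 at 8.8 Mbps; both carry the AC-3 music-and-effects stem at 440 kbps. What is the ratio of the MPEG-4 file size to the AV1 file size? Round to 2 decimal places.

1.43

40 min = 2400 s
Audio: 440 kbps = 0.440 Mbps.
MPEG-4: 13.240 Mbps × 2400 s = 31776.0 Mb = 3.972 GB.
AV1: 9.240 Mbps × 2400 s = 22176.0 Mb = 2.772 GB.
Ratio: 3.972 / 2.772 = 1.433.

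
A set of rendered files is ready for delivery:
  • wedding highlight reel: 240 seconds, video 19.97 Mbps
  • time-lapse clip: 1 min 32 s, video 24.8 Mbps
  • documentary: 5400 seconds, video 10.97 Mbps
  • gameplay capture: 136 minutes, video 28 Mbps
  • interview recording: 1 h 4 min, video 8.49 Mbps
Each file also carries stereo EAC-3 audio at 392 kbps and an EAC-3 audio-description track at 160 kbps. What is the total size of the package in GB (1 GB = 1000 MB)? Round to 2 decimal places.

42.15 GB

Audio total: 392 + 160 = 552 kbps = 0.552 Mbps.
wedding highlight reel: 20.522 Mbps × 240 s = 4925.3 Mb
time-lapse clip: 25.352 Mbps × 92 s = 2332.4 Mb
documentary: 11.522 Mbps × 5400 s = 62218.8 Mb
gameplay capture: 28.552 Mbps × 8160 s = 232984.3 Mb
interview recording: 9.042 Mbps × 3840 s = 34721.3 Mb
Total: 337182.1 Mb = 42147.8 MB.
= 42.15 GB.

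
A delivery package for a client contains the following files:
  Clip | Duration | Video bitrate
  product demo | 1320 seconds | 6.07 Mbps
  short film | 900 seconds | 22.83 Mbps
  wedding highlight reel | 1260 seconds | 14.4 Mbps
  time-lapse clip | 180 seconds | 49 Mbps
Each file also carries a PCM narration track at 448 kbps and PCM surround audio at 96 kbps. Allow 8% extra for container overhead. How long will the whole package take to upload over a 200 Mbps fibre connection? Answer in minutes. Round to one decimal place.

5.2 minutes

Audio total: 448 + 96 = 544 kbps = 0.544 Mbps.
product demo: 6.614 Mbps × 1320 s × 1.08 = 9428.9 Mb
short film: 23.374 Mbps × 900 s × 1.08 = 22719.5 Mb
wedding highlight reel: 14.944 Mbps × 1260 s × 1.08 = 20335.8 Mb
time-lapse clip: 49.544 Mbps × 180 s × 1.08 = 9631.4 Mb
Total: 62115.6 Mb = 7764.4 MB.
At 200 Mbps: 62115.6 / 200 = 311 s ≈ 5.18 minutes.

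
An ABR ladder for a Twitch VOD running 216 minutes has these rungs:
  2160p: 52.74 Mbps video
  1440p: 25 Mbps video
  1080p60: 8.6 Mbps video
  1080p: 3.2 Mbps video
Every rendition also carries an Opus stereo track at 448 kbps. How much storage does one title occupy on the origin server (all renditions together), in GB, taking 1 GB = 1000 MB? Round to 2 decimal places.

216 min = 12960 s
Audio: 448 kbps = 0.448 Mbps.
Sum of rendition bitrates: (52.74+0.448) + (25+0.448) + (8.6+0.448) + (3.2+0.448) = 91.332 Mbps.
× 12960 s = 1,183,663 Mb = 147,958 MB = 148.0 GB.

147.96 GB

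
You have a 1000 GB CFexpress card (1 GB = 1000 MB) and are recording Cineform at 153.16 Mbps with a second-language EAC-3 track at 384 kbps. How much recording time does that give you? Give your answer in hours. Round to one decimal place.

14.5 hours

Audio: 384 kbps = 0.384 Mbps.
Total bitrate: 153.16 + 0.384 = 153.544 Mbps.
Capacity: 1000 GB = 8,000,000 Mb.
Recording time: 8,000,000 / 153.544 = 52,102 s ≈ 14.5 hours.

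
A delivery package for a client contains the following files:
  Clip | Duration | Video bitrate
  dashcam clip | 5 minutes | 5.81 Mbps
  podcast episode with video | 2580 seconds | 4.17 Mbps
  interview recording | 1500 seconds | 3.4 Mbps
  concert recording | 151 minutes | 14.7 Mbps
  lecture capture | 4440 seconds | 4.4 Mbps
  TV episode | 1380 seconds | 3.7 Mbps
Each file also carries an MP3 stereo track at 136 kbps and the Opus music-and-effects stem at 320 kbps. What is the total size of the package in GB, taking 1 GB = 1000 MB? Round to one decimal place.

23.0 GB

Audio total: 136 + 320 = 456 kbps = 0.456 Mbps.
dashcam clip: 6.266 Mbps × 300 s = 1879.8 Mb
podcast episode with video: 4.626 Mbps × 2580 s = 11935.1 Mb
interview recording: 3.856 Mbps × 1500 s = 5784.0 Mb
concert recording: 15.156 Mbps × 9060 s = 137313.4 Mb
lecture capture: 4.856 Mbps × 4440 s = 21560.6 Mb
TV episode: 4.156 Mbps × 1380 s = 5735.3 Mb
Total: 184208.2 Mb = 23026.0 MB.
= 23.03 GB.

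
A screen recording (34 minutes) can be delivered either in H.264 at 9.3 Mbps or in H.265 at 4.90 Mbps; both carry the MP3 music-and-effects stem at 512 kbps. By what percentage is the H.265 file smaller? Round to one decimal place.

44.8%

34 min = 2040 s
Audio: 512 kbps = 0.512 Mbps.
H.264: 9.812 Mbps × 2040 s = 20016.5 Mb = 2.330 GiB.
H.265: 5.412 Mbps × 2040 s = 11040.5 Mb = 1.285 GiB.
Reduction: (1 − 1.285/2.330) × 100 = 44.84%.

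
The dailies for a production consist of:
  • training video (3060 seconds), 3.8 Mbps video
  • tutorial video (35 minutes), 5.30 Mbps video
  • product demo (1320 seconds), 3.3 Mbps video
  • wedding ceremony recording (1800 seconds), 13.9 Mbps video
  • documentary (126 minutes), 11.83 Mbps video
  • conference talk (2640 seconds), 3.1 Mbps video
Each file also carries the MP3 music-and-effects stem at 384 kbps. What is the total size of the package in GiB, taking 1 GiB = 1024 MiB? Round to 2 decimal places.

Audio: 384 kbps = 0.384 Mbps.
training video: 4.184 Mbps × 3060 s = 12803.0 Mb
tutorial video: 5.684 Mbps × 2100 s = 11936.4 Mb
product demo: 3.684 Mbps × 1320 s = 4862.9 Mb
wedding ceremony recording: 14.284 Mbps × 1800 s = 25711.2 Mb
documentary: 12.214 Mbps × 7560 s = 92337.8 Mb
conference talk: 3.484 Mbps × 2640 s = 9197.8 Mb
Total: 156849.1 Mb = 19606.1 MB.
= 18.26 GiB.

18.26 GiB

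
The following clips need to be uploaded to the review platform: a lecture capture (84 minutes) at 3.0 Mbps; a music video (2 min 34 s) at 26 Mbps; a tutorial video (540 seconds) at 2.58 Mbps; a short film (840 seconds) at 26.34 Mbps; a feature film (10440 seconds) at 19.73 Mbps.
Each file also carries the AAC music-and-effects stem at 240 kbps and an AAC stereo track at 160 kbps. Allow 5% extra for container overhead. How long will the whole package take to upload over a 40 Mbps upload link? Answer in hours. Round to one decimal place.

1.9 hours

Audio total: 240 + 160 = 400 kbps = 0.400 Mbps.
lecture capture: 3.400 Mbps × 5040 s × 1.05 = 17992.8 Mb
music video: 26.400 Mbps × 154 s × 1.05 = 4268.9 Mb
tutorial video: 2.980 Mbps × 540 s × 1.05 = 1689.7 Mb
short film: 26.740 Mbps × 840 s × 1.05 = 23584.7 Mb
feature film: 20.130 Mbps × 10440 s × 1.05 = 220665.1 Mb
Total: 268201.1 Mb = 33525.1 MB.
At 40 Mbps: 268201.1 / 40 = 6705 s ≈ 1.86 hours.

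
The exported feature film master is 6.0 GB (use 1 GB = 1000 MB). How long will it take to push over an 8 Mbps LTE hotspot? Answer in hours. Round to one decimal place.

File: 6.0 GB = 48000.0 Mb.
At 8 Mbps: 48000.0 / 8 = 6000.0 s ≈ 1.67 hours.

1.7 hours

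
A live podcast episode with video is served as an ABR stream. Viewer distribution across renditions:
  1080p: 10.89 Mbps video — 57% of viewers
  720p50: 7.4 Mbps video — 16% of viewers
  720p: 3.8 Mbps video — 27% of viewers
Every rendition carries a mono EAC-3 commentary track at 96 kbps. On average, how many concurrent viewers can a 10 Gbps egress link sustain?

1174

Audio: 96 kbps = 0.096 Mbps.
Average per-viewer bitrate: 0.57×10.986 + 0.16×7.496 + 0.27×3.896 = 8.513 Mbps.
10 Gbps = 10,000 Mbps; 10,000 / 8.513 = 1174.63 → 1174.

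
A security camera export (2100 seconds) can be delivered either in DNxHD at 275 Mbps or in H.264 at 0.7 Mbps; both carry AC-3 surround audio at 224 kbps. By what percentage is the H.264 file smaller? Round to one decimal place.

99.7%

Audio: 224 kbps = 0.224 Mbps.
DNxHD: 275.224 Mbps × 2100 s = 577970.4 Mb = 67.285 GiB.
H.264: 0.924 Mbps × 2100 s = 1940.4 Mb = 0.226 GiB.
Reduction: (1 − 0.226/67.285) × 100 = 99.66%.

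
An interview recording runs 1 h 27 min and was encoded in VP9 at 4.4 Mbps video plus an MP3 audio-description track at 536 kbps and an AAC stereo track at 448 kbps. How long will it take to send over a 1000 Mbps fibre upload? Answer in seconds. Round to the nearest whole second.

1 h 27 min = 87 min = 5220 s
Audio total: 536 + 448 = 984 kbps = 0.984 Mbps.
Total bitrate: 5.384 Mbps.
File: 5.384 Mbps × 5220 s = 28104.5 Mb.
At 1000 Mbps: 28104.5 / 1000 = 28.1 s ≈ 28.1 seconds.

28 seconds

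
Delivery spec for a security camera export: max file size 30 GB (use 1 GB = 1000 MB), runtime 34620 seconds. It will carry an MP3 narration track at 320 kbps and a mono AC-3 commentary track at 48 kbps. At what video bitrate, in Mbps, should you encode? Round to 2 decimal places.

6.56 Mbps

Budget: 30 GB = 240000.0 Mb.
Total bitrate budget: 240000.0 Mb / 34620 s = 6.932 Mbps.
Audio total: 320 + 48 = 368 kbps = 0.368 Mbps.
Video: 6.932 − 0.368 = 6.564 Mbps.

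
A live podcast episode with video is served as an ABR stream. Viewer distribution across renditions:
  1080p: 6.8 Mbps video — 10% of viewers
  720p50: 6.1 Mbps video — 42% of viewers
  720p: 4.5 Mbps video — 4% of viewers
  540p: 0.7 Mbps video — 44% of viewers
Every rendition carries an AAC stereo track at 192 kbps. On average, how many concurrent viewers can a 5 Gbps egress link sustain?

1274

Audio: 192 kbps = 0.192 Mbps.
Average per-viewer bitrate: 0.10×6.992 + 0.42×6.292 + 0.04×4.692 + 0.44×0.892 = 3.922 Mbps.
5 Gbps = 5,000 Mbps; 5,000 / 3.922 = 1274.86 → 1274.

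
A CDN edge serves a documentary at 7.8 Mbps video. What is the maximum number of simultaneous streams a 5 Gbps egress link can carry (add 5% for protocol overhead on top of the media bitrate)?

610

On the wire with 5% overhead: 8.190 Mbps.
5 Gbps = 5,000 Mbps; 5,000 / 8.190 = 610.50 → 610 viewers.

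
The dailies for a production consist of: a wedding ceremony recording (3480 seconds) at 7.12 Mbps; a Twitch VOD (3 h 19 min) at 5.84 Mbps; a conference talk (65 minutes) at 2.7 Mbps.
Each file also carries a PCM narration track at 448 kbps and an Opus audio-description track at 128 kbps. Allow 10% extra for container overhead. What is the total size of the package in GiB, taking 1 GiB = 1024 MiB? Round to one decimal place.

Audio total: 448 + 128 = 576 kbps = 0.576 Mbps.
wedding ceremony recording: 7.696 Mbps × 3480 s × 1.10 = 29460.3 Mb
Twitch VOD: 6.416 Mbps × 11940 s × 1.10 = 84267.7 Mb
conference talk: 3.276 Mbps × 3900 s × 1.10 = 14054.0 Mb
Total: 127782.1 Mb = 15972.8 MB.
= 14.88 GiB.

14.9 GiB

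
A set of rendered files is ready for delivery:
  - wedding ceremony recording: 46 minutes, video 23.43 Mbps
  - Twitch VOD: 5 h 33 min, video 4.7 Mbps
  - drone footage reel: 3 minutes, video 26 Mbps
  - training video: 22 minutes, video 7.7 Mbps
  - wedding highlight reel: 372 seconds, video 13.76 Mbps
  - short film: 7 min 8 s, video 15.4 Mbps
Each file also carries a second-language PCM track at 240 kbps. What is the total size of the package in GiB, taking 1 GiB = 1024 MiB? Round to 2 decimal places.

Audio: 240 kbps = 0.240 Mbps.
wedding ceremony recording: 23.670 Mbps × 2760 s = 65329.2 Mb
Twitch VOD: 4.940 Mbps × 19980 s = 98701.2 Mb
drone footage reel: 26.240 Mbps × 180 s = 4723.2 Mb
training video: 7.940 Mbps × 1320 s = 10480.8 Mb
wedding highlight reel: 14.000 Mbps × 372 s = 5208.0 Mb
short film: 15.640 Mbps × 428 s = 6693.9 Mb
Total: 191136.3 Mb = 23892.0 MB.
= 22.25 GiB.

22.25 GiB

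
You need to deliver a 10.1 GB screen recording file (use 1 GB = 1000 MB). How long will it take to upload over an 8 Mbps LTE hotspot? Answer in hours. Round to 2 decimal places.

2.81 hours

File: 10.1 GB = 80800.0 Mb.
At 8 Mbps: 80800.0 / 8 = 10100.0 s ≈ 2.81 hours.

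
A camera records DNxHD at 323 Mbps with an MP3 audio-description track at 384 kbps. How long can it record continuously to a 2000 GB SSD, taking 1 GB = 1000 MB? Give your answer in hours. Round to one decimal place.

Audio: 384 kbps = 0.384 Mbps.
Total bitrate: 323 + 0.384 = 323.384 Mbps.
Capacity: 2000 GB = 16,000,000 Mb.
Recording time: 16,000,000 / 323.384 = 49,477 s ≈ 13.7 hours.

13.7 hours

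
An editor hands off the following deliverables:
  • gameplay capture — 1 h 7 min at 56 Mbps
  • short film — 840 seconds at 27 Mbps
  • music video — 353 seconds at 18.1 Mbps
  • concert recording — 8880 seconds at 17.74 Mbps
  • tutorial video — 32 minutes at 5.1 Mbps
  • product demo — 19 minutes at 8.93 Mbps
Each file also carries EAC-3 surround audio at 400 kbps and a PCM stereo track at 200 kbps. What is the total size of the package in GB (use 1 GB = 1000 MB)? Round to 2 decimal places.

55.25 GB

Audio total: 400 + 200 = 600 kbps = 0.600 Mbps.
gameplay capture: 56.600 Mbps × 4020 s = 227532.0 Mb
short film: 27.600 Mbps × 840 s = 23184.0 Mb
music video: 18.700 Mbps × 353 s = 6601.1 Mb
concert recording: 18.340 Mbps × 8880 s = 162859.2 Mb
tutorial video: 5.700 Mbps × 1920 s = 10944.0 Mb
product demo: 9.530 Mbps × 1140 s = 10864.2 Mb
Total: 441984.5 Mb = 55248.1 MB.
= 55.25 GB.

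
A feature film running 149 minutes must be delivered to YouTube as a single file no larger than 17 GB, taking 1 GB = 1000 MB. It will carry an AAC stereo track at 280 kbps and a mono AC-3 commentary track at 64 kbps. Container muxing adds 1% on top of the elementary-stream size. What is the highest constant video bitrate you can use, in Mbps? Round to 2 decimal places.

Budget: 17 GB = 136000.0 Mb.
Stream payload after overhead: 136000.0 / 1.01 = 134653.5 Mb.
149 min = 8940 s
Total bitrate budget: 134653.5 Mb / 8940 s = 15.062 Mbps.
Audio total: 280 + 64 = 344 kbps = 0.344 Mbps.
Video: 15.062 − 0.344 = 14.718 Mbps.

14.72 Mbps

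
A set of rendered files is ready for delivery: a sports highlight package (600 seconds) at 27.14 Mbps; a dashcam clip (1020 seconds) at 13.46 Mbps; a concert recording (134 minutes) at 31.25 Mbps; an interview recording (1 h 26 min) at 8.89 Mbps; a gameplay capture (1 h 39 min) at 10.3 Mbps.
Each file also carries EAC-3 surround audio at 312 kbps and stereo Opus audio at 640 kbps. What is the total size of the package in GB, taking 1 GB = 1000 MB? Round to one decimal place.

51.0 GB

Audio total: 312 + 640 = 952 kbps = 0.952 Mbps.
sports highlight package: 28.092 Mbps × 600 s = 16855.2 Mb
dashcam clip: 14.412 Mbps × 1020 s = 14700.2 Mb
concert recording: 32.202 Mbps × 8040 s = 258904.1 Mb
interview recording: 9.842 Mbps × 5160 s = 50784.7 Mb
gameplay capture: 11.252 Mbps × 5940 s = 66836.9 Mb
Total: 408081.1 Mb = 51010.1 MB.
= 51.01 GB.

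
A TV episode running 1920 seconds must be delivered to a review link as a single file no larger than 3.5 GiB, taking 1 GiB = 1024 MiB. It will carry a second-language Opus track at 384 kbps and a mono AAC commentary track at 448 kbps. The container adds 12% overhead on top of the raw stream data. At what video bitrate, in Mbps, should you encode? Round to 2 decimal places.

Budget: 3.5 GiB = 30064.8 Mb.
Stream payload after overhead: 30064.8 / 1.12 = 26843.5 Mb.
Total bitrate budget: 26843.5 Mb / 1920 s = 13.981 Mbps.
Audio total: 384 + 448 = 832 kbps = 0.832 Mbps.
Video: 13.981 − 0.832 = 13.149 Mbps.

13.15 Mbps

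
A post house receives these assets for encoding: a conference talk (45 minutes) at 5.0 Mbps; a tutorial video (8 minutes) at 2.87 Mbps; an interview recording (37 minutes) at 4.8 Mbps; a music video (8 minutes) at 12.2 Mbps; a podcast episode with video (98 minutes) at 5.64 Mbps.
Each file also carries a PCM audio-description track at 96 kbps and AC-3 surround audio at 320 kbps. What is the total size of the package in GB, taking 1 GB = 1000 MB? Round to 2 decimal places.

Audio total: 96 + 320 = 416 kbps = 0.416 Mbps.
conference talk: 5.416 Mbps × 2700 s = 14623.2 Mb
tutorial video: 3.286 Mbps × 480 s = 1577.3 Mb
interview recording: 5.216 Mbps × 2220 s = 11579.5 Mb
music video: 12.616 Mbps × 480 s = 6055.7 Mb
podcast episode with video: 6.056 Mbps × 5880 s = 35609.3 Mb
Total: 69445.0 Mb = 8680.6 MB.
= 8.681 GB.

8.68 GB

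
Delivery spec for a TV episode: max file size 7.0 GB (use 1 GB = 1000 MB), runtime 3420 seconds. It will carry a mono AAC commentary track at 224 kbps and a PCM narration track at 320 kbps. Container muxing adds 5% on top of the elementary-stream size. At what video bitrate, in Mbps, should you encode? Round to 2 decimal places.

15.05 Mbps

Budget: 7.0 GB = 56000.0 Mb.
Stream payload after overhead: 56000.0 / 1.05 = 53333.3 Mb.
Total bitrate budget: 53333.3 Mb / 3420 s = 15.595 Mbps.
Audio total: 224 + 320 = 544 kbps = 0.544 Mbps.
Video: 15.595 − 0.544 = 15.051 Mbps.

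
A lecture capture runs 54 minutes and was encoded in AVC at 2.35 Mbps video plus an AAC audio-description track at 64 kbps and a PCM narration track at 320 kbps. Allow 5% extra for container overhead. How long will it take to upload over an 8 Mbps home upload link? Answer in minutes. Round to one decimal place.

19.4 minutes

54 min = 3240 s
Audio total: 64 + 320 = 384 kbps = 0.384 Mbps.
Total bitrate: 2.734 Mbps.
File: 2.734 Mbps × 3240 s = 8858.2 Mb.
With 5% container overhead: ×1.05. → 9301.1 Mb.
At 8 Mbps: 9301.1 / 8 = 1162.6 s ≈ 19.4 minutes.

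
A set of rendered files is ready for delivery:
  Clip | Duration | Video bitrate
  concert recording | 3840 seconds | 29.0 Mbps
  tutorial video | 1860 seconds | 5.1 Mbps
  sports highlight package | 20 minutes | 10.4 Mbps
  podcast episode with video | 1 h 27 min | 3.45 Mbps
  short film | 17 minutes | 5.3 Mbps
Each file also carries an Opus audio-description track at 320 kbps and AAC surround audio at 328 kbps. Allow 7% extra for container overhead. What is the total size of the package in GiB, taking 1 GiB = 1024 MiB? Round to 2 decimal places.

20.58 GiB

Audio total: 320 + 328 = 648 kbps = 0.648 Mbps.
concert recording: 29.648 Mbps × 3840 s × 1.07 = 121817.7 Mb
tutorial video: 5.748 Mbps × 1860 s × 1.07 = 11439.7 Mb
sports highlight package: 11.048 Mbps × 1200 s × 1.07 = 14185.6 Mb
podcast episode with video: 4.098 Mbps × 5220 s × 1.07 = 22889.0 Mb
short film: 5.948 Mbps × 1020 s × 1.07 = 6491.6 Mb
Total: 176823.6 Mb = 22103.0 MB.
= 20.58 GiB.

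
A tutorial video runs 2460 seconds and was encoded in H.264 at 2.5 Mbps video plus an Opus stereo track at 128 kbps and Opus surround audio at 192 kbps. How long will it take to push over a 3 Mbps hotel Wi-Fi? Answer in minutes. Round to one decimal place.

Audio total: 128 + 192 = 320 kbps = 0.320 Mbps.
Total bitrate: 2.820 Mbps.
File: 2.820 Mbps × 2460 s = 6937.2 Mb.
At 3 Mbps: 6937.2 / 3 = 2312.4 s ≈ 38.5 minutes.

38.5 minutes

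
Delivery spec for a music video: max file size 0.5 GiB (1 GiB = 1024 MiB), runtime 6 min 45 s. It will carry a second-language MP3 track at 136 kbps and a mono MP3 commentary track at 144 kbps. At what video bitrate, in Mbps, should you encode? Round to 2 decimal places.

Budget: 0.5 GiB = 4295.0 Mb.
6 min 45 s = 405 s
Total bitrate budget: 4295.0 Mb / 405 s = 10.605 Mbps.
Audio total: 136 + 144 = 280 kbps = 0.280 Mbps.
Video: 10.605 − 0.280 = 10.325 Mbps.

10.32 Mbps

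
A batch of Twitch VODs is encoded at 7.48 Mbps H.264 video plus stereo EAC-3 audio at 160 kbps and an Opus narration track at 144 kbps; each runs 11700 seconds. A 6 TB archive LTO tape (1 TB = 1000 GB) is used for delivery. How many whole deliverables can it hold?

527

Audio total: 160 + 144 = 304 kbps = 0.304 Mbps.
Total bitrate: 7.784 Mbps.
Per item: 7.784 Mbps × 11700 s = 91,073 Mb = 11,384 MB.
Capacity: 6 TB = 48,000,000 Mb; 527.05 items → 527 complete.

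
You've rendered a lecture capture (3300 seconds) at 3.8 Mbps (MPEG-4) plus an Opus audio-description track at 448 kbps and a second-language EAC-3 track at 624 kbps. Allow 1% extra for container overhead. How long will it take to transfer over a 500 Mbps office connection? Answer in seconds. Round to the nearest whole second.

32 seconds

Audio total: 448 + 624 = 1072 kbps = 1.072 Mbps.
Total bitrate: 4.872 Mbps.
File: 4.872 Mbps × 3300 s = 16077.6 Mb.
With 1% container overhead: ×1.01. → 16238.4 Mb.
At 500 Mbps: 16238.4 / 500 = 32.5 s ≈ 32.5 seconds.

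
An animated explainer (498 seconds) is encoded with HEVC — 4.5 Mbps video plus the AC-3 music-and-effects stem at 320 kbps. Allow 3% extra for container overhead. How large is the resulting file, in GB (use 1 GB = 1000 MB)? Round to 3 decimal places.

Audio: 320 kbps = 0.320 Mbps.
Total bitrate: 4.5 + 0.320 = 4.820 Mbps.
Stream data: 4.820 Mbps × 498 s = 2400.4 Mb.
With 3% container overhead: ×1.03.
2,472 Mb ÷ 8 = 309.0 MB → 0.309 GB.

0.309 GB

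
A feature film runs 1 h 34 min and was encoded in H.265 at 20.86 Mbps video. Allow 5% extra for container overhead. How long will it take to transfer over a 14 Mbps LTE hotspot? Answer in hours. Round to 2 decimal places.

1 h 34 min = 94 min = 5640 s
File: 20.860 Mbps × 5640 s = 117650.4 Mb.
With 5% container overhead: ×1.05. → 123532.9 Mb.
At 14 Mbps: 123532.9 / 14 = 8823.8 s ≈ 2.45 hours.

2.45 hours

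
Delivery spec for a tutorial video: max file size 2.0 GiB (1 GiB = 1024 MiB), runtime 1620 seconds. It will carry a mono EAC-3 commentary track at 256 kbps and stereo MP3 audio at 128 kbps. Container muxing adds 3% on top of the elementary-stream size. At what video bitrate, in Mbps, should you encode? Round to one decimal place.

9.9 Mbps

Budget: 2.0 GiB = 17179.9 Mb.
Stream payload after overhead: 17179.9 / 1.03 = 16679.5 Mb.
Total bitrate budget: 16679.5 Mb / 1620 s = 10.296 Mbps.
Audio total: 256 + 128 = 384 kbps = 0.384 Mbps.
Video: 10.296 − 0.384 = 9.912 Mbps.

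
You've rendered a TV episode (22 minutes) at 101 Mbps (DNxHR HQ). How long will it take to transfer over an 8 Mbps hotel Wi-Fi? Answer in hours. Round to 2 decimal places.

22 min = 1320 s
File: 101.000 Mbps × 1320 s = 133320.0 Mb.
At 8 Mbps: 133320.0 / 8 = 16665.0 s ≈ 4.63 hours.

4.63 hours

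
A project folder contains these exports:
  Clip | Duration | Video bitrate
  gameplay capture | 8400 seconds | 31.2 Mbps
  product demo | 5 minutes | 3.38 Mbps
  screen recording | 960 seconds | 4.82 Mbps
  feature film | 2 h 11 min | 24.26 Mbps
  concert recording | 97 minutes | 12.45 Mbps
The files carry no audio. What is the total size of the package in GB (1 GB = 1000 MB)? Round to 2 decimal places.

66.36 GB

gameplay capture: 31.200 Mbps × 8400 s = 262080.0 Mb
product demo: 3.380 Mbps × 300 s = 1014.0 Mb
screen recording: 4.820 Mbps × 960 s = 4627.2 Mb
feature film: 24.260 Mbps × 7860 s = 190683.6 Mb
concert recording: 12.450 Mbps × 5820 s = 72459.0 Mb
Total: 530863.8 Mb = 66358.0 MB.
= 66.36 GB.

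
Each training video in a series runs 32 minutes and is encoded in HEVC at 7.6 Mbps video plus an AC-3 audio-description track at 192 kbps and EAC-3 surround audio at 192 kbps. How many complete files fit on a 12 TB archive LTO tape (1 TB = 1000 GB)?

32 min = 1920 s
Audio total: 192 + 192 = 384 kbps = 0.384 Mbps.
Total bitrate: 7.984 Mbps.
Per item: 7.984 Mbps × 1920 s = 15,329 Mb = 1,916 MB.
Capacity: 12 TB = 96,000,000 Mb; 6262.53 items → 6262 complete.

6262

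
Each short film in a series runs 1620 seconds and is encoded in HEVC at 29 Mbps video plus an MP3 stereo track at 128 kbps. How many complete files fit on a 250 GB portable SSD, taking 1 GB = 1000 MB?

42

Audio: 128 kbps = 0.128 Mbps.
Total bitrate: 29.128 Mbps.
Per item: 29.128 Mbps × 1620 s = 47,187 Mb = 5,898 MB.
Capacity: 250 GB = 2,000,000 Mb; 42.38 items → 42 complete.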